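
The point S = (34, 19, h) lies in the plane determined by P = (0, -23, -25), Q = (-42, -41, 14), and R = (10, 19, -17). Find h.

-44

The plane through P, Q, R has equation −1782x + 726y − 1584z = 22902.
Substituting S: (-1584)h + (-46794) = 22902, so h = -44.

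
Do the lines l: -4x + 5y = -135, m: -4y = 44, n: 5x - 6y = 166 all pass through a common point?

Yes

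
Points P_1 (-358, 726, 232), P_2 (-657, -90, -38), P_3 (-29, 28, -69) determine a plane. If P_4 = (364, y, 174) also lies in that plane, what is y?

The plane through P_1, P_2, P_3 has equation 57156x − 178829y + 477166z = -39589190.
Substituting P_4: (-178829)y + (103831668) = -39589190, so y = 802.

802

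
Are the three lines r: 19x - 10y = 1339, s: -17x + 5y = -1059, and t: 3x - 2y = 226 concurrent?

No

The three lines meet at one point iff the augmented coefficient matrix [aᵢ bᵢ cᵢ] has rank < 3, i.e. its determinant vanishes.
Here the determinant is 19.
Nonzero, so no common point exists.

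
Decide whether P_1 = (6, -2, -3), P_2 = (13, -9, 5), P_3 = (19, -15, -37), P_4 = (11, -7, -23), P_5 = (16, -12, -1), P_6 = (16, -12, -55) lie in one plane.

Yes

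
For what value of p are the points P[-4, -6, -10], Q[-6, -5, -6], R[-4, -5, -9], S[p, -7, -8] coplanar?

-6

Normal to plane PQR: n = (-3, 2, -2); plane equation n·X = 20.
Requiring n·S = 20: (-3)p + (2) = 20.
So p = -6.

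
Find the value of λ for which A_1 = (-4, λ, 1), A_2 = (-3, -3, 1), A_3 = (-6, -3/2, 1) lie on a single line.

-5/2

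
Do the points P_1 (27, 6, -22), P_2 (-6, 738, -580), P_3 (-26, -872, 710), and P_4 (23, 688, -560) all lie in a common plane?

A normal to the plane through P_1, P_2, P_3 is n = P_1P_2 × P_1P_3 = (45900, 53730, 67770).
The plane has equation n·P = 70740. For P_4: n·P_4 = 70740.
Equal, so P_4 lies in the plane and all four are coplanar.

Yes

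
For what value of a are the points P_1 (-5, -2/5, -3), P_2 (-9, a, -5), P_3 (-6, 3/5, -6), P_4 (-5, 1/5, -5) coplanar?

Coplanarity ⇔ det[P_1P_2; P_1P_3; P_1P_4] = 0.
Expanding, this is linear in a: (-2)a + (6/5) = 0.
So a = 3/5.

3/5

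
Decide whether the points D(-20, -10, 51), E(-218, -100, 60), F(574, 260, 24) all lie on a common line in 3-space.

DE = (-198, -90, 9), DF = (594, 270, -27).
DE × DF = (0, 0, 0).
The cross product vanishes, so the three points are collinear.

Yes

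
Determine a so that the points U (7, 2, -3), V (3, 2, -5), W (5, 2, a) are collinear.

Collinearity requires UV × UW = 0; each component is linear in a.
The y-component gives (4)a + (16) = 0, so a = -4.
The remaining components then also vanish.

-4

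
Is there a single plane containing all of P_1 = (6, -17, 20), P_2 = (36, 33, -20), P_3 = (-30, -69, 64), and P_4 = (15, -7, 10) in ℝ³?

A normal to the plane through P_1, P_2, P_3 is n = P_1P_2 × P_1P_3 = (120, 120, 240).
The plane has equation n·P = 3480. For P_4: n·P_4 = 3360.
3360 ≠ 3480, so P_4 is off the plane.

No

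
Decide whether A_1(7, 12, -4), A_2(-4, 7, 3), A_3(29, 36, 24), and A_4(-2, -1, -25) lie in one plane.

Yes

With A_1 as base: A_1A_2 = (-11, -5, 7), A_1A_3 = (22, 24, 28), A_1A_4 = (-9, -13, -21).
A_1A_3 × A_1A_4 = (-140, 210, -70).
A_1A_2 · (A_1A_3 × A_1A_4) = 0.
The scalar triple product vanishes, so the four points are coplanar.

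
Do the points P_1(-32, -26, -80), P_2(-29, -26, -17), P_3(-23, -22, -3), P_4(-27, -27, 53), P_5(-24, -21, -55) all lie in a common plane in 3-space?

No

The plane through P_1, P_2, P_3 has normal n = P_1P_2 × P_1P_3 = (-252, 336, 12) and equation n·P = -1632.
Checking the remaining points: n·P_4 = -1632, n·P_5 = -1668.
Since n·P_5 = -1668 ≠ -1632, P_5 is off the plane and the points are not all coplanar.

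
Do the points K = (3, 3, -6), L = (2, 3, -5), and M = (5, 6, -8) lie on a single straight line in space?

No

KL = (-1, 0, 1), KM = (2, 3, -2).
Comparing components 2 and 3: (0)(-2) − (1)(3) = -3 ≠ 0, so KL and KM are not parallel and the points are not collinear.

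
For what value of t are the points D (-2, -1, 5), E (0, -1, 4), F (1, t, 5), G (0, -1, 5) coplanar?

Normal to plane DEG: n = (0, -2, 0); plane equation n·P = 2.
Requiring n·F = 2: (-2)t + (0) = 2.
So t = -1.

-1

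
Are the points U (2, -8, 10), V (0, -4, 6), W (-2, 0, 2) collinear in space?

UV = (-2, 4, -4), UW = (-4, 8, -8).
UV × UW = (0, 0, 0).
The cross product vanishes, so the three points are collinear.

Yes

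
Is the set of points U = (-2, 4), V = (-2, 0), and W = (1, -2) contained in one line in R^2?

No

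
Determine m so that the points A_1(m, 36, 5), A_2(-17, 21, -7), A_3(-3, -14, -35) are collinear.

Collinearity requires A_1A_2 × A_1A_3 = 0; each component is linear in m.
The y-component gives (-28)m + (-644) = 0, so m = -23.
The remaining components then also vanish.

-23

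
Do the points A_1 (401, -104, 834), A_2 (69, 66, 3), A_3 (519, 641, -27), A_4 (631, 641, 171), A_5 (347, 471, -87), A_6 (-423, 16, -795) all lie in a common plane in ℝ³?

Yes

The plane through A_1, A_2, A_3 has normal n = A_1A_2 × A_1A_3 = (472725, -383910, -267400) and equation n·P = 6477765.
Checking the remaining points: n·A_4 = 6477765, n·A_5 = 6477765, n·A_6 = 6477765.
All equal 6477765, so all 6 points lie in one plane.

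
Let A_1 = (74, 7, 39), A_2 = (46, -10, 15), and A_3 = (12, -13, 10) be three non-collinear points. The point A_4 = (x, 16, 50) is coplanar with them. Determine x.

24

A normal to the plane is n = A_1A_2 × A_1A_3 = (13, 676, -494).
A_4 lies in the plane iff n · A_1A_4 = 0.
This gives (13)x + (-312) = 0, so x = 24.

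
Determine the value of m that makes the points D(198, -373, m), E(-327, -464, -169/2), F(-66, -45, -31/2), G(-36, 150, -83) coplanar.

881/2

Coplanarity ⇔ det[DE; DF; DG] = 0.
Expanding, this is linear in m: (-38325)m + (33764325/2) = 0.
So m = 881/2.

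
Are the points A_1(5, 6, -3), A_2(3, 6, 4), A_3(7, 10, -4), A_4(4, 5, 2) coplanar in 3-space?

The four points are coplanar iff the 3×3 determinant with rows A_1A_2, A_1A_3, A_1A_4 is zero.
Rows: (-2, 0, 7), (2, 4, -1), (-1, -1, 5).
Expanding along the first row: (-2)(19) − (0)(9) + (7)(2) = -24.
Nonzero ⇒ not coplanar.

No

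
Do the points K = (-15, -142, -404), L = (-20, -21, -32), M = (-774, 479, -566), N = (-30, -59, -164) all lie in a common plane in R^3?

With K as base: KL = (-5, 121, 372), KM = (-759, 621, -162), KN = (-15, 83, 240).
KM × KN = (162486, 184590, -53682).
KL · (KM × KN) = 1553256.
Since 1553256 ≠ 0, the four points are not coplanar.

No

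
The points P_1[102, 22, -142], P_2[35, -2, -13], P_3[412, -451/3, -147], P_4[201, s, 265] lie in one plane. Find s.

Normal to plane P_1P_2P_3: n = (22351, 39655, 56959/3); plane equation n·P = 1368458/3.
Requiring n·P_4 = 1368458/3: (39655)s + (28571788/3) = 1368458/3.
So s = -686/3.

-686/3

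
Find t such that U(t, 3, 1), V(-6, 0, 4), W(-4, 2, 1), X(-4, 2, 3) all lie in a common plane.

The points are coplanar iff UV · (UW × UX) = 0.
Expanding, this is linear in t: (-4)t + (-12) = 0.
So t = -3.

-3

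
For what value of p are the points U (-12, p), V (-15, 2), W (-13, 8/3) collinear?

3

Collinearity: (U − V) must be parallel to (W − V) = (2, 2/3).
Cross-multiplying the components: (p − 2)·(2) = (3)·(2/3).
Solving gives p = 3.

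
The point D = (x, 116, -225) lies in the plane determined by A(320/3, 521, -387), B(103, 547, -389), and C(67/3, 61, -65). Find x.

287/3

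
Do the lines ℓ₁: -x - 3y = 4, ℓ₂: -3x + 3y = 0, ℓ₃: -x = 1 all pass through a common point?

Yes

Intersecting ℓ₁ and ℓ₂: solving the 2×2 system gives (x, y) = (-1, -1).
Substitute into ℓ₃: (-1)(-1) + (0)(-1) = 1.
This equals 1, so (-1, -1) lies on all three lines and they are concurrent.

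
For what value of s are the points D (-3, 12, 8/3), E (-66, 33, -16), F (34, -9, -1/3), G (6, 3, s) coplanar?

-13/3

Normal to plane DEF: n = (-455, -2639/3, 546); plane equation n·P = -7735.
Requiring n·G = -7735: (546)s + (-5369) = -7735.
So s = -13/3.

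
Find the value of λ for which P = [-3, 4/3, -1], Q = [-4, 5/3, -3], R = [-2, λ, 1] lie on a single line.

Direction PQ = (-1, 1/3, -2). From the x-coordinate of R, the parameter along the line is τ = (-2 − (-3))/(-1) = -1.
Then λ = 4/3 + (-1)·(1/3) = 1.

1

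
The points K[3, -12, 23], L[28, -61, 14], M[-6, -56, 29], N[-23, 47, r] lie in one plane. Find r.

32

The points are coplanar iff KL · (KM × KN) = 0.
Expanding, this is linear in r: (-1541)r + (49312) = 0.
So r = 32.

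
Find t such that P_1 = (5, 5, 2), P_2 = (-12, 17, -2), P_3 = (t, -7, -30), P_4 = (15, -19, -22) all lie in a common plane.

Coplanarity ⇔ det[P_1P_2; P_1P_3; P_1P_4] = 0.
Expanding, this is linear in t: (384)t + (1920) = 0.
So t = -5.

-5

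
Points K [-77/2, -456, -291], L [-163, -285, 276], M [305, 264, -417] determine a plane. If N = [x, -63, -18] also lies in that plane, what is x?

31

A normal to the plane is n = KL × KM = (-429786, 358155/2, -296757/2).
N lies in the plane iff n · KN = 0.
This gives (-429786)x + (13323366) = 0, so x = 31.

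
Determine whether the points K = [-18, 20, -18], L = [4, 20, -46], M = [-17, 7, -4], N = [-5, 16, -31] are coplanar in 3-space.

No

The four points are coplanar iff the 3×3 determinant with rows KL, KM, KN is zero.
Rows: (22, 0, -28), (1, -13, 14), (13, -4, -13).
Expanding along the first row: (22)(225) − (0)(-195) + (-28)(165) = 330.
Nonzero ⇒ not coplanar.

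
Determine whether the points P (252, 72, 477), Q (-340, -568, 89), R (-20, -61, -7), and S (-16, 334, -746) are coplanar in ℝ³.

Yes

With P as base: PQ = (-592, -640, -388), PR = (-272, -133, -484), PS = (-268, 262, -1223).
PR × PS = (289467, -202944, -106908).
PQ · (PR × PS) = 0.
The scalar triple product vanishes, so the four points are coplanar.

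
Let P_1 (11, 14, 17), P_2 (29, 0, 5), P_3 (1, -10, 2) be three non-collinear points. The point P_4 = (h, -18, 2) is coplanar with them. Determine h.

The plane through P_1, P_2, P_3 has equation −78x + 390y − 572z = -5122.
Substituting P_4: (-78)h + (-8164) = -5122, so h = -39.

-39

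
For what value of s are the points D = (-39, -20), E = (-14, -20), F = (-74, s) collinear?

-20

Collinearity: (F − D) must be parallel to (E − D) = (25, 0).
Cross-multiplying the components: (s − (-20))·(25) = (-35)·(0).
Solving gives s = -20.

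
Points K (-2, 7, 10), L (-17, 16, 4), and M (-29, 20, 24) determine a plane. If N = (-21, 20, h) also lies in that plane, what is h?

The plane through K, L, M has equation 204x + 372y + 48z = 2676.
Substituting N: (48)h + (3156) = 2676, so h = -10.

-10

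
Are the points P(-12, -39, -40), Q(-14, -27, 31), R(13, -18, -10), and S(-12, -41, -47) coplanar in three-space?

A normal to the plane through P, Q, R is n = PQ × PR = (-1131, 1835, -342).
The plane has equation n·X = -44313. For S: n·S = -45589.
-45589 ≠ -44313, so S is off the plane.

No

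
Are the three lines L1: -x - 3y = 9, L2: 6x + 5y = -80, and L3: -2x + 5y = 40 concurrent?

Yes

Intersecting L1 and L2: solving the 2×2 system gives (x, y) = (-15, 2).
Substitute into L3: (-2)(-15) + (5)(2) = 40.
This equals 40, so (-15, 2) lies on all three lines and they are concurrent.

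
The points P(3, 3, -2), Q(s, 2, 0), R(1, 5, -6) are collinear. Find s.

Direction PR = (-2, 2, -4). From the y-coordinate of Q, the parameter along the line is τ = (2 − 3)/2 = -1/2.
Then s = 3 + (-1/2)·(-2) = 4.

4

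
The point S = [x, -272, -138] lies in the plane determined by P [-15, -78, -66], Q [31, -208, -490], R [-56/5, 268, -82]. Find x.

Coplanarity requires PQ · (PR × PS) = 0.
PQ = (46, -130, -424), PR = (19/5, 346, -16); the triple product is linear in x with coefficient 148784 and constant term 6100144/5.
Setting it to zero: x = -41/5.

-41/5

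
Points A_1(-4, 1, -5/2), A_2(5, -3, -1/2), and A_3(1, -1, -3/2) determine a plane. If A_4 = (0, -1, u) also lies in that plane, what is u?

Coplanarity requires A_1A_2 · (A_1A_3 × A_1A_4) = 0.
A_1A_2 = (9, -4, 2), A_1A_3 = (5, -2, 1); the triple product is linear in u with coefficient 2 and constant term 3.
Setting it to zero: u = -3/2.

-3/2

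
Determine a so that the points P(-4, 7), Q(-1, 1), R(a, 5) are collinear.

-3

The three points are collinear iff det[PQ; PR] = 0.
This determinant is linear in a: (6)a + (18) = 0, so a = -3.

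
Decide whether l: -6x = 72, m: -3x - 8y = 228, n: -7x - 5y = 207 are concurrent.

The three lines meet at one point iff the augmented coefficient matrix [aᵢ bᵢ cᵢ] has rank < 3, i.e. its determinant vanishes.
Here the determinant is 144.
Nonzero, so no common point exists.

No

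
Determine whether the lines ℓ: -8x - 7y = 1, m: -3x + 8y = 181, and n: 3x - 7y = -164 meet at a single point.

Yes

The three lines meet at one point iff the augmented coefficient matrix [aᵢ bᵢ cᵢ] has rank < 3, i.e. its determinant vanishes.
Here the determinant is 0.
It vanishes, so the lines are concurrent at (-15, 17).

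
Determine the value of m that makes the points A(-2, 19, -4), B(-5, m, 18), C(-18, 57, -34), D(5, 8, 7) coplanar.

-47

Normal to plane ACD: n = (88, -34, -90); plane equation n·P = -462.
Requiring n·B = -462: (-34)m + (-2060) = -462.
So m = -47.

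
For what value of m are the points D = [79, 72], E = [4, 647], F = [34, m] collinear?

The three points are collinear iff det[DE; DF] = 0.
This determinant is linear in m: (-75)m + (31275) = 0, so m = 417.

417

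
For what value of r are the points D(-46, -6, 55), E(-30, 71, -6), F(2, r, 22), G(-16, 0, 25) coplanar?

Normal to plane DEG: n = (-1944, -1350, -2214); plane equation n·P = -24246.
Requiring n·F = -24246: (-1350)r + (-52596) = -24246.
So r = -21.

-21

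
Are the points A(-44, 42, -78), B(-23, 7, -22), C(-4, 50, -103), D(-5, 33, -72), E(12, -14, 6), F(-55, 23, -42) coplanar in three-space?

No

The plane through A, B, C has normal n = AB × AC = (427, 2765, 1568) and equation n·P = -24962.
Checking the remaining points: n·D = -23786, n·E = -24178, n·F = -25746.
Since n·D = -23786 ≠ -24962, D is off the plane and the points are not all coplanar.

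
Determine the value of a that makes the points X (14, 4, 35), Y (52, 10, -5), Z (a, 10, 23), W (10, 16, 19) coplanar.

17

The points are coplanar iff XY · (XZ × XW) = 0.
Expanding, this is linear in a: (-384)a + (6528) = 0.
So a = 17.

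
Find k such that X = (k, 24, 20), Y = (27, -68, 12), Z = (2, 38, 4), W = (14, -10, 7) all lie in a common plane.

-11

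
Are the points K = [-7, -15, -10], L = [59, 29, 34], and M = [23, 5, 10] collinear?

Yes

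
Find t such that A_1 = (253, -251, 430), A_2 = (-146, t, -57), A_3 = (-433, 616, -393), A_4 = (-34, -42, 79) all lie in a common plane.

Normal to plane A_1A_3A_4: n = (-132310, -4585, 105455); plane equation n·P = 13022055.
Requiring n·A_2 = 13022055: (-4585)t + (13306325) = 13022055.
So t = 62.

62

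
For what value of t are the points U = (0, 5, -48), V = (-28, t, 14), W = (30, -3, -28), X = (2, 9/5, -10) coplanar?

33/5

Normal to plane UWX: n = (-240, -1100, -80); plane equation n·P = -1660.
Requiring n·V = -1660: (-1100)t + (5600) = -1660.
So t = 33/5.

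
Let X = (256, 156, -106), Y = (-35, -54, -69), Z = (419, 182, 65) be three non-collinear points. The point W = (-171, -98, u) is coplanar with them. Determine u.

The plane through X, Y, Z has equation −36872x + 55792y + 26664z = -3562064.
Substituting W: (26664)u + (837496) = -3562064, so u = -165.

-165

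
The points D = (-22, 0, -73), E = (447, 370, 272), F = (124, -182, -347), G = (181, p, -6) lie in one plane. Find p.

Coplanarity ⇔ det[DE; DF; DG] = 0.
Expanding, this is linear in p: (178876)p + (-17172096) = 0.
So p = 96.

96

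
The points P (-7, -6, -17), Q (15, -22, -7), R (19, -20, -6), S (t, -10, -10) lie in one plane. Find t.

12

Normal to plane PQR: n = (-36, 18, 108); plane equation n·X = -1692.
Requiring n·S = -1692: (-36)t + (-1260) = -1692.
So t = 12.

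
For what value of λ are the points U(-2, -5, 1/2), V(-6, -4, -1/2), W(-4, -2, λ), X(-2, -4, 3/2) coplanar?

5/2

Normal to plane UVX: n = (2, 4, -4); plane equation n·P = -26.
Requiring n·W = -26: (-4)λ + (-16) = -26.
So λ = 5/2.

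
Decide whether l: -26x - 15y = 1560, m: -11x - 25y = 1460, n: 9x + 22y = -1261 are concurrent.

The three lines meet at one point iff the augmented coefficient matrix [aᵢ bᵢ cᵢ] has rank < 3, i.e. its determinant vanishes.
Here the determinant is -85.
Nonzero, so no common point exists.

No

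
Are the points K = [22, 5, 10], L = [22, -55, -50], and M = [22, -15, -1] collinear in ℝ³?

No

KL = (0, -60, -60), KM = (0, -20, -11).
KL × KM = (-540, 0, 0).
The cross product is nonzero, so the points do not lie on one line.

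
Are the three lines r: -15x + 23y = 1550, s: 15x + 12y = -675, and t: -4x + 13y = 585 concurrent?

Yes

The three lines meet at one point iff the augmented coefficient matrix [aᵢ bᵢ cᵢ] has rank < 3, i.e. its determinant vanishes.
Here the determinant is 0.
It vanishes, so the lines are concurrent at (-65, 25).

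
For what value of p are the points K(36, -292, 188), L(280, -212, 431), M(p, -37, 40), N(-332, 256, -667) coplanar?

67

The points are coplanar iff KL · (KM × KN) = 0.
Expanding, this is linear in p: (201564)p + (-13504788) = 0.
So p = 67.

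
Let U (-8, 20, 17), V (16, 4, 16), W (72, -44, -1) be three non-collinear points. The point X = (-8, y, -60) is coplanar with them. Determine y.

The plane through U, V, W has equation 224x + 352y − 256z = 896.
Substituting X: (352)y + (13568) = 896, so y = -36.

-36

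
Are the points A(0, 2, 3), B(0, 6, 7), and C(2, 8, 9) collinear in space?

No

AB = (0, 4, 4), AC = (2, 6, 6).
Comparing components 3 and 1: (4)(2) − (0)(6) = 8 ≠ 0, so AB and AC are not parallel and the points are not collinear.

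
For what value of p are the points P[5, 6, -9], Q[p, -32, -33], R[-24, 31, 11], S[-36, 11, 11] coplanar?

Normal to plane PRS: n = (400, -240, 880); plane equation n·X = -7360.
Requiring n·Q = -7360: (400)p + (-21360) = -7360.
So p = 35.

35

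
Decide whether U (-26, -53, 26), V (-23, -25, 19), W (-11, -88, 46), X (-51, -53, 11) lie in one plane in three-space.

Yes

A normal to the plane through U, V, W is n = UV × UW = (315, -165, -525).
The plane has equation n·P = -13095. For X: n·X = -13095.
Equal, so X lies in the plane and all four are coplanar.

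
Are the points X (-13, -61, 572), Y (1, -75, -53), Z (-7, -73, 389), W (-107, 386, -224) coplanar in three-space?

Yes

A normal to the plane through X, Y, Z is n = XY × XZ = (-4938, -1188, -84).
The plane has equation n·P = 88614. For W: n·W = 88614.
Equal, so W lies in the plane and all four are coplanar.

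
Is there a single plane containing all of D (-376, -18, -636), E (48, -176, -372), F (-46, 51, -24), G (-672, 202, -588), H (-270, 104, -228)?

Yes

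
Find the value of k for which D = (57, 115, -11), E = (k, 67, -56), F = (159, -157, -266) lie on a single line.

75

Direction DF = (102, -272, -255). From the y-coordinate of E, the parameter along the line is τ = (67 − 115)/(-272) = 3/17.
Then k = 57 + 3/17·(102) = 75.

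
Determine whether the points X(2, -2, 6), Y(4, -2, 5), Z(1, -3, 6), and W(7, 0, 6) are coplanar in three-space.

With X as base: XY = (2, 0, -1), XZ = (-1, -1, 0), XW = (5, 2, 0).
XZ × XW = (0, 0, 3).
XY · (XZ × XW) = -3.
Since -3 ≠ 0, the four points are not coplanar.

No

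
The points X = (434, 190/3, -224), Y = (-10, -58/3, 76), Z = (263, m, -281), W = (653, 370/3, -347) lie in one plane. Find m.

-304/3

The points are coplanar iff XY · (XZ × XW) = 0.
Expanding, this is linear in m: (-11088)m + (-1123584) = 0.
So m = -304/3.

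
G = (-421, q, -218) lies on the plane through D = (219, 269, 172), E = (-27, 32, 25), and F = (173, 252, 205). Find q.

-351

Coplanarity requires DE · (DF × DG) = 0.
DE = (-246, -237, -147), DF = (-46, -17, 33); the triple product is linear in q with coefficient 14880 and constant term 5222880.
Setting it to zero: q = -351.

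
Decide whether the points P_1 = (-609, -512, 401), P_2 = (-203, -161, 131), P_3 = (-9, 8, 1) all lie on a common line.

No

P_1P_2 = (406, 351, -270), P_1P_3 = (600, 520, -400).
P_1P_2 × P_1P_3 = (0, 400, 520).
The cross product is nonzero, so the points do not lie on one line.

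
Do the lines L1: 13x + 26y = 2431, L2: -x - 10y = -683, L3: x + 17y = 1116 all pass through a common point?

The three lines meet at one point iff the augmented coefficient matrix [aᵢ bᵢ cᵢ] has rank < 3, i.e. its determinant vanishes.
Here the determinant is 104.
Nonzero, so no common point exists.

No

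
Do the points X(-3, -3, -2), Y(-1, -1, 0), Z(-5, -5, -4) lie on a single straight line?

Yes

XY = (2, 2, 2), XZ = (-2, -2, -2).
XY × XZ = (0, 0, 0).
The cross product vanishes, so the three points are collinear.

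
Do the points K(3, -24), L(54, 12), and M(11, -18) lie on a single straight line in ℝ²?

No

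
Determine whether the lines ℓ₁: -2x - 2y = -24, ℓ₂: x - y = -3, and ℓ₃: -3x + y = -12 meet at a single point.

No

The three lines meet at one point iff the augmented coefficient matrix [aᵢ bᵢ cᵢ] has rank < 3, i.e. its determinant vanishes.
Here the determinant is -24.
Nonzero, so no common point exists.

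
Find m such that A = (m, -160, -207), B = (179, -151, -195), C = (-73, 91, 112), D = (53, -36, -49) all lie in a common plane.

221

The points are coplanar iff AB · (AC × AD) = 0.
Expanding, this is linear in m: (-27)m + (5967) = 0.
So m = 221.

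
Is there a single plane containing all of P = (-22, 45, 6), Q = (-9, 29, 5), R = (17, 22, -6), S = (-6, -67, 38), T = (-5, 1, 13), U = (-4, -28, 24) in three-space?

No

The plane through P, Q, R has normal n = PQ × PR = (169, 117, 325) and equation n·X = 3497.
Checking the remaining points: n·S = 3497, n·T = 3497, n·U = 3848.
Since n·U = 3848 ≠ 3497, U is off the plane and the points are not all coplanar.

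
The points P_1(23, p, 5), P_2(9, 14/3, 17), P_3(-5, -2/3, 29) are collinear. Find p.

Direction P_2P_3 = (-14, -16/3, 12). From the x-coordinate of P_1, the parameter along the line is τ = (23 − 9)/(-14) = -1.
Then p = 14/3 + (-1)·(-16/3) = 10.

10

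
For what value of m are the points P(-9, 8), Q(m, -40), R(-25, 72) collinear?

3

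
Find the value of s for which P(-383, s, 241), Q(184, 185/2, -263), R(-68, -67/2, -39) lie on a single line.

-191

Direction QR = (-252, -126, 224). From the x-coordinate of P, the parameter along the line is τ = (-383 − 184)/(-252) = 9/4.
Then s = 185/2 + 9/4·(-126) = -191.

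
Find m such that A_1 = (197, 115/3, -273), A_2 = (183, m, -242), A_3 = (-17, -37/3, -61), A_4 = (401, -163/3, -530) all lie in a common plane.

79

Coplanarity ⇔ det[A_1A_2; A_1A_3; A_1A_4] = 0.
Expanding, this is linear in m: (-11750)m + (928250) = 0.
So m = 79.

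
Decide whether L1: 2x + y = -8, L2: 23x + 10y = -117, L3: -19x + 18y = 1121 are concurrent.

No

Intersecting L1 and L2: solving the 2×2 system gives (x, y) = (-37/3, 50/3).
Substitute into L3: (-19)(-37/3) + (18)(50/3) = 1603/3.
But L3 requires 1121 ≠ 1603/3, so the three lines have no common point.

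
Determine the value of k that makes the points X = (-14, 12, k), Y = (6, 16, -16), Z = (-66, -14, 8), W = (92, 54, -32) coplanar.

16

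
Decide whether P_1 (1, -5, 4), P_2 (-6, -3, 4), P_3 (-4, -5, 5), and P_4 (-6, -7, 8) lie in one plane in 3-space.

No

The four points are coplanar iff the 3×3 determinant with rows P_1P_2, P_1P_3, P_1P_4 is zero.
Rows: (-7, 2, 0), (-5, 0, 1), (-7, -2, 4).
Expanding along the first row: (-7)(2) − (2)(-13) + (0)(10) = 12.
Nonzero ⇒ not coplanar.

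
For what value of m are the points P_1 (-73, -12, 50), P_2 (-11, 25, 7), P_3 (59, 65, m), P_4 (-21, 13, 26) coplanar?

-38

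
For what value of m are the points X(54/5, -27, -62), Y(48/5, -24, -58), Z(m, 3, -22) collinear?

Collinearity requires XY × XZ = 0; each component is linear in m.
The y-component gives (4)m + (24/5) = 0, so m = -6/5.
The remaining components then also vanish.

-6/5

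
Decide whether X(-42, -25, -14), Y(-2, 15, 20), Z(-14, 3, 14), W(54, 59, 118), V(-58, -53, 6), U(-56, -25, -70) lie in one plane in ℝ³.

No

The plane through X, Y, Z has normal n = XY × XZ = (168, -168, 0) and equation n·P = -2856.
Checking the remaining points: n·W = -840, n·V = -840, n·U = -5208.
Since n·W = -840 ≠ -2856, W is off the plane and the points are not all coplanar.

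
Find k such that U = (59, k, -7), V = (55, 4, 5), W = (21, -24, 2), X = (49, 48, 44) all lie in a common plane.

-8

The points are coplanar iff UV · (UW × UX) = 0.
Expanding, this is linear in k: (-1344)k + (-10752) = 0.
So k = -8.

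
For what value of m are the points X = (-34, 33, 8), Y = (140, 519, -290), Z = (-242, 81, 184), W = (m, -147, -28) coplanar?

62

The points are coplanar iff XY · (XZ × XW) = 0.
Expanding, this is linear in m: (99840)m + (-6190080) = 0.
So m = 62.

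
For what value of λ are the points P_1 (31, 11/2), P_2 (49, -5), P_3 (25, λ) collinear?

9

Collinearity: (P_3 − P_1) must be parallel to (P_2 − P_1) = (18, -21/2).
Cross-multiplying the components: (λ − 11/2)·(18) = (-6)·(-21/2).
Solving gives λ = 9.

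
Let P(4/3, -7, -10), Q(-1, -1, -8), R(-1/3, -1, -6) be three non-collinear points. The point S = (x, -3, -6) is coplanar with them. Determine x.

2/3

A normal to the plane is n = PQ × PR = (12, 6, -4).
S lies in the plane iff n · PS = 0.
This gives (12)x + (-8) = 0, so x = 2/3.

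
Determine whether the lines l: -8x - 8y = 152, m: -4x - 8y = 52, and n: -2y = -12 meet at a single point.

Yes

Intersecting l and m: solving the 2×2 system gives (x, y) = (-25, 6).
Substitute into n: (0)(-25) + (-2)(6) = -12.
This equals -12, so (-25, 6) lies on all three lines and they are concurrent.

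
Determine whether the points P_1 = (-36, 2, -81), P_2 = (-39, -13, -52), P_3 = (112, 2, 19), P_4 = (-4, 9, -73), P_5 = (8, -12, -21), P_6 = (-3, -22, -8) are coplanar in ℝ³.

No

The plane through P_1, P_2, P_3 has normal n = P_1P_2 × P_1P_3 = (-1500, 4592, 2220) and equation n·P = -116636.
Checking the remaining points: n·P_4 = -114732, n·P_5 = -113724, n·P_6 = -114284.
Since n·P_4 = -114732 ≠ -116636, P_4 is off the plane and the points are not all coplanar.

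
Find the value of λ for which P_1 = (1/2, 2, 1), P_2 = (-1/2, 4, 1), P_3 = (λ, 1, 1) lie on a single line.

1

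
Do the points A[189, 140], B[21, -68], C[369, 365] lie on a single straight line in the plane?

No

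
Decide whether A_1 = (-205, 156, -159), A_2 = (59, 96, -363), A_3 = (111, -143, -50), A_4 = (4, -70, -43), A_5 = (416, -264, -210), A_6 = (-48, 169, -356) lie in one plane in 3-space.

The plane through A_1, A_2, A_3 has normal n = A_1A_2 × A_1A_3 = (-67536, -93240, -59976) and equation n·P = 8835624.
Checking the remaining points: n·A_4 = 8835624, n·A_5 = 9115344, n·A_6 = 8835624.
Since n·A_5 = 9115344 ≠ 8835624, A_5 is off the plane and the points are not all coplanar.

No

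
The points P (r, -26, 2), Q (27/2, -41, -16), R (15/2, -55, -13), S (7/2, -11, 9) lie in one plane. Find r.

9/2

The points are coplanar iff PQ · (PR × PS) = 0.
Expanding, this is linear in r: (440)r + (-1980) = 0.
So r = 9/2.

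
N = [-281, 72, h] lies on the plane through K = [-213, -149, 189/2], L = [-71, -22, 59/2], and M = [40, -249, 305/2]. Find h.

-49/2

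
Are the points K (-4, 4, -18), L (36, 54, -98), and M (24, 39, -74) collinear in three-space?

Yes

KL = (40, 50, -80), KM = (28, 35, -56).
KL × KM = (0, 0, 0).
The cross product vanishes, so the three points are collinear.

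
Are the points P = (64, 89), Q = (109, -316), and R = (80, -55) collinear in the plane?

PQ = (45, -405), PR = (16, -144).
Checking proportionality: PR = 16/45·PQ, so the vectors are parallel and the points are collinear.

Yes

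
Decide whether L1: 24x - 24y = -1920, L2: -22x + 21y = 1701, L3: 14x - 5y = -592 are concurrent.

Intersecting L1 and L2: solving the 2×2 system gives (x, y) = (-21, 59).
Substitute into L3: (14)(-21) + (-5)(59) = -589.
But L3 requires -592 ≠ -589, so the three lines have no common point.

No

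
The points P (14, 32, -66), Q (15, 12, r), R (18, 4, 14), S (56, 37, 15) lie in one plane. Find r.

-13

Coplanarity ⇔ det[PQ; PR; PS] = 0.
Expanding, this is linear in r: (1196)r + (15548) = 0.
So r = -13.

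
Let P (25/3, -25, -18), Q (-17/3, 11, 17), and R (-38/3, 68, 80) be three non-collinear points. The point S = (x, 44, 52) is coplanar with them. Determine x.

-38/3

The plane through P, Q, R has equation 273x + 637y − 546z = -3822.
Substituting S: (273)x + (-364) = -3822, so x = -38/3.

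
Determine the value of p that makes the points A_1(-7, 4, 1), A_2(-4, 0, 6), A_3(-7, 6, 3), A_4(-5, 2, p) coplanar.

5

Coplanarity ⇔ det[A_1A_2; A_1A_3; A_1A_4] = 0.
Expanding, this is linear in p: (6)p + (-30) = 0.
So p = 5.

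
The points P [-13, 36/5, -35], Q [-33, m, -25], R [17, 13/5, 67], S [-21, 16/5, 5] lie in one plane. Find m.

Coplanarity ⇔ det[PQ; PR; PS] = 0.
Expanding, this is linear in m: (-2016)m + (42336/5) = 0.
So m = 21/5.

21/5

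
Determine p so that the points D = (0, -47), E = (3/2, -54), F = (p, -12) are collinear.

The three points are collinear iff det[DE; DF] = 0.
This determinant is linear in p: (7)p + (105/2) = 0, so p = -15/2.

-15/2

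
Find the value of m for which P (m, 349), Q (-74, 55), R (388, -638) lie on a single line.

The three points are collinear iff det[PQ; PR] = 0.
This determinant is linear in m: (693)m + (187110) = 0, so m = -270.

-270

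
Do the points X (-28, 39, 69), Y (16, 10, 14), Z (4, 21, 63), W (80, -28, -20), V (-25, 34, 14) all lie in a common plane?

The plane through X, Y, Z has normal n = XY × XZ = (-816, -1496, 136) and equation n·P = -26112.
Checking the remaining points: n·W = -26112, n·V = -28560.
Since n·V = -28560 ≠ -26112, V is off the plane and the points are not all coplanar.

No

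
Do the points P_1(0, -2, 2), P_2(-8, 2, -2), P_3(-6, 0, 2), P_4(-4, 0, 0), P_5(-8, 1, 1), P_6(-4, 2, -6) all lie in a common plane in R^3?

Yes

The plane through P_1, P_2, P_3 has normal n = P_1P_2 × P_1P_3 = (8, 24, 8) and equation n·P = -32.
Checking the remaining points: n·P_4 = -32, n·P_5 = -32, n·P_6 = -32.
All equal -32, so all 6 points lie in one plane.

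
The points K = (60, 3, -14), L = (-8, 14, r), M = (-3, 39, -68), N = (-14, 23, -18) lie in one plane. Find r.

The points are coplanar iff KL · (KM × KN) = 0.
Expanding, this is linear in r: (1404)r + (-2808) = 0.
So r = 2.

2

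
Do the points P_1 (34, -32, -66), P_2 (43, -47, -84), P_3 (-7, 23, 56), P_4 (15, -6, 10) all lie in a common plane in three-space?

No

With P_1 as base: P_1P_2 = (9, -15, -18), P_1P_3 = (-41, 55, 122), P_1P_4 = (-19, 26, 76).
P_1P_3 × P_1P_4 = (1008, 798, -21).
P_1P_2 · (P_1P_3 × P_1P_4) = -2520.
Since -2520 ≠ 0, the four points are not coplanar.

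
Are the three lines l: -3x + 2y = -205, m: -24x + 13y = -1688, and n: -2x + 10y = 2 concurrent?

Intersecting l and m: solving the 2×2 system gives (x, y) = (79, 16).
Substitute into n: (-2)(79) + (10)(16) = 2.
This equals 2, so (79, 16) lies on all three lines and they are concurrent.

Yes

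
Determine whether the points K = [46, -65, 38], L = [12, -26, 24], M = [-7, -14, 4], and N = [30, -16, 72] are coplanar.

No

The four points are coplanar iff the 3×3 determinant with rows KL, KM, KN is zero.
Rows: (-34, 39, -14), (-53, 51, -34), (-16, 49, 34).
Expanding along the first row: (-34)(3400) − (39)(-2346) + (-14)(-1781) = 828.
Nonzero ⇒ not coplanar.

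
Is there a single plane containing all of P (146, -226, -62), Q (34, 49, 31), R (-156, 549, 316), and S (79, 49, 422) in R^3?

With P as base: PQ = (-112, 275, 93), PR = (-302, 775, 378), PS = (-67, 275, 484).
PR × PS = (271150, 120842, -31125).
PQ · (PR × PS) = -31875.
Since -31875 ≠ 0, the four points are not coplanar.

No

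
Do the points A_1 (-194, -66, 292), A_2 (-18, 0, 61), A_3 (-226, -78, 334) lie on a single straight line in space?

A_1A_2 = (176, 66, -231), A_1A_3 = (-32, -12, 42).
A_1A_2 × A_1A_3 = (0, 0, 0).
The cross product vanishes, so the three points are collinear.

Yes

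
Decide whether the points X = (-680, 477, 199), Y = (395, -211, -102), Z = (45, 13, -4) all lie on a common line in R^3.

Yes

XY = (1075, -688, -301), XZ = (725, -464, -203).
XY × XZ = (0, 0, 0).
The cross product vanishes, so the three points are collinear.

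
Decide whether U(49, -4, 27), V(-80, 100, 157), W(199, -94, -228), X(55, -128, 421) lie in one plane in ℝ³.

Yes

A normal to the plane through U, V, W is n = UV × UW = (-14820, -13395, -3990).
The plane has equation n·P = -780330. For X: n·X = -780330.
Equal, so X lies in the plane and all four are coplanar.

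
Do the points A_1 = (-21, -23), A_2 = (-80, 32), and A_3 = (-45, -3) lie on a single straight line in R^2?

No

A_1A_2 = (-59, 55), A_1A_3 = (-24, 20).
Twice the signed area of △A_1A_2A_3 is (-59)(20) − (55)(-24) = 140.
The area is nonzero, so the three points are not collinear.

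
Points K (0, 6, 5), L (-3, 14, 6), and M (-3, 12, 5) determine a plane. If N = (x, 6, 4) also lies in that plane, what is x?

-1

The plane through K, L, M has equation −6x − 3y + 6z = 12.
Substituting N: (-6)x + (6) = 12, so x = -1.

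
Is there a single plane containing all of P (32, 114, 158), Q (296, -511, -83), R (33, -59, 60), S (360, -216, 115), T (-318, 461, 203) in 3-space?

No

The plane through P, Q, R has normal n = PQ × PR = (19557, 25631, -45047) and equation n·X = -3569668.
Checking the remaining points: n·S = -3676181, n·T = -3547776.
Since n·S = -3676181 ≠ -3569668, S is off the plane and the points are not all coplanar.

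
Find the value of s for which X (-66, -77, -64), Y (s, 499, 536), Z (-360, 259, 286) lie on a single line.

Collinearity requires XY × XZ = 0; each component is linear in s.
The y-component gives (-350)s + (-199500) = 0, so s = -570.
The remaining components then also vanish.

-570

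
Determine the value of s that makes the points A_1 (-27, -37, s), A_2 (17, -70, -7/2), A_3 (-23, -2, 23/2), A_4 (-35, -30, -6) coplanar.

-6

Coplanarity ⇔ det[A_1A_2; A_1A_3; A_1A_4] = 0.
Expanding, this is linear in s: (-1936)s + (-11616) = 0.
So s = -6.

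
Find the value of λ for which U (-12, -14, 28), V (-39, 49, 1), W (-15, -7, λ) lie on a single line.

25

Direction UV = (-27, 63, -27). From the x-coordinate of W, the parameter along the line is τ = (-15 − (-12))/(-27) = 1/9.
Then λ = 28 + 1/9·(-27) = 25.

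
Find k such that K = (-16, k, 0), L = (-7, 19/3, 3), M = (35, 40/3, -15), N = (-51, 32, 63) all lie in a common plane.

The points are coplanar iff KL · (KM × KN) = 0.
Expanding, this is linear in k: (1728)k + (1152) = 0.
So k = -2/3.

-2/3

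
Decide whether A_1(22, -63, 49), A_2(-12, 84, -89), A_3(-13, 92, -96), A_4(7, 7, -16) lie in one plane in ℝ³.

Yes

A normal to the plane through A_1, A_2, A_3 is n = A_1A_2 × A_1A_3 = (75, -100, -125).
The plane has equation n·P = 1825. For A_4: n·A_4 = 1825.
Equal, so A_4 lies in the plane and all four are coplanar.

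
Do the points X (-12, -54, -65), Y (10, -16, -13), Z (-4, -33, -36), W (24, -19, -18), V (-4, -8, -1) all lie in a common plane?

No

The plane through X, Y, Z has normal n = XY × XZ = (10, -222, 158) and equation n·P = 1598.
Checking the remaining points: n·W = 1614, n·V = 1578.
Since n·W = 1614 ≠ 1598, W is off the plane and the points are not all coplanar.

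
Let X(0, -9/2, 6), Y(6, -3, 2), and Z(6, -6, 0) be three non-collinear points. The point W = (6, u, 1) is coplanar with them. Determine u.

-9/2

Coplanarity requires XY · (XZ × XW) = 0.
XY = (6, 3/2, -4), XZ = (6, -3/2, -6); the triple product is linear in u with coefficient 12 and constant term 54.
Setting it to zero: u = -9/2.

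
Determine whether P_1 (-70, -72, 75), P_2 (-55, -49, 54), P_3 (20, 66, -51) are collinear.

P_1P_2 = (15, 23, -21), P_1P_3 = (90, 138, -126).
Each component of P_1P_3 is 6 times the corresponding component of P_1P_2, so P_1P_3 = 6·P_1P_2 and the points are collinear.

Yes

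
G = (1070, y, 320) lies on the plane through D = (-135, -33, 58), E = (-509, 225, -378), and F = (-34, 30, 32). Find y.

381/2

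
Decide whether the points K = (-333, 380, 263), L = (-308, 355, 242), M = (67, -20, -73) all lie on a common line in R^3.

Yes

KL = (25, -25, -21), KM = (400, -400, -336).
Each component of KM is 16 times the corresponding component of KL, so KM = 16·KL and the points are collinear.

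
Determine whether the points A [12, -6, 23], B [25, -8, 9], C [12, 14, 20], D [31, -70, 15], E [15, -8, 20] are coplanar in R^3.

The plane through A, B, C has normal n = AB × AC = (286, 39, 260) and equation n·P = 9178.
Checking the remaining points: n·D = 10036, n·E = 9178.
Since n·D = 10036 ≠ 9178, D is off the plane and the points are not all coplanar.

No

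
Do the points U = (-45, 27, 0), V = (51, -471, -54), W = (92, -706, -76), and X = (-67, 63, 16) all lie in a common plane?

No

A normal to the plane through U, V, W is n = UV × UW = (-1734, -102, -2142).
The plane has equation n·P = 75276. For X: n·X = 75480.
75480 ≠ 75276, so X is off the plane.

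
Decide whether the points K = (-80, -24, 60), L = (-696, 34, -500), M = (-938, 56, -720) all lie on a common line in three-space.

KL = (-616, 58, -560), KM = (-858, 80, -780).
Comparing components 2 and 3: (58)(-780) − (-560)(80) = -440 ≠ 0, so KL and KM are not parallel and the points are not collinear.

No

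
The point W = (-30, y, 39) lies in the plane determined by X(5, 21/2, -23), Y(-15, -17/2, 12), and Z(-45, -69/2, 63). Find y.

-24

Coplanarity requires XY · (XZ × XW) = 0.
XY = (-20, -19, 35), XZ = (-50, -45, 86); the triple product is linear in y with coefficient -30 and constant term -720.
Setting it to zero: y = -24.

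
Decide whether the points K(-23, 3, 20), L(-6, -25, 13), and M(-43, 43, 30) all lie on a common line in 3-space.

No

KL = (17, -28, -7), KM = (-20, 40, 10).
Comparing components 3 and 1: (-7)(-20) − (17)(10) = -30 ≠ 0, so KL and KM are not parallel and the points are not collinear.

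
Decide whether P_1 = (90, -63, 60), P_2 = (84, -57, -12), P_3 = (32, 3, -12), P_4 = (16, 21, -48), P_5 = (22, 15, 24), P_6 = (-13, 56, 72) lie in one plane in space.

The plane through P_1, P_2, P_3 has normal n = P_1P_2 × P_1P_3 = (4320, 3744, -48) and equation n·P = 150048.
Checking the remaining points: n·P_4 = 150048, n·P_5 = 150048, n·P_6 = 150048.
All equal 150048, so all 6 points lie in one plane.

Yes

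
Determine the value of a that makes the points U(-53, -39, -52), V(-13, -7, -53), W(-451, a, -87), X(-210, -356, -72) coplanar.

Normal to plane UVX: n = (-957, 957, -7656); plane equation n·P = 411510.
Requiring n·W = 411510: (957)a + (1097679) = 411510.
So a = -717.

-717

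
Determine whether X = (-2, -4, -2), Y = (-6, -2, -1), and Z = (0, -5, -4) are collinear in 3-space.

XY = (-4, 2, 1), XZ = (2, -1, -2).
XY × XZ = (-3, -6, 0).
The cross product is nonzero, so the points do not lie on one line.

No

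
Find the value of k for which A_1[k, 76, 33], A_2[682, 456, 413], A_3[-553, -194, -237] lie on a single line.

Collinearity requires A_1A_2 × A_1A_3 = 0; each component is linear in k.
The y-component gives (-650)k + (-26000) = 0, so k = -40.
The remaining components then also vanish.

-40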